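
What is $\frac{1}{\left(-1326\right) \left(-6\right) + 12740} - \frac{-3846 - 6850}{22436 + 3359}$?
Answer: $\frac{31627173}{76264760} \approx 0.4147$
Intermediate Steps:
$\frac{1}{\left(-1326\right) \left(-6\right) + 12740} - \frac{-3846 - 6850}{22436 + 3359} = \frac{1}{7956 + 12740} - - \frac{10696}{25795} = \frac{1}{20696} - \left(-10696\right) \frac{1}{25795} = \frac{1}{20696} - - \frac{1528}{3685} = \frac{1}{20696} + \frac{1528}{3685} = \frac{31627173}{76264760}$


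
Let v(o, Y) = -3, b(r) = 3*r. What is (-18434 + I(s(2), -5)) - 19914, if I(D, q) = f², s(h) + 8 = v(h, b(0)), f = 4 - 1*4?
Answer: -38348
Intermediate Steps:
f = 0 (f = 4 - 4 = 0)
s(h) = -11 (s(h) = -8 - 3 = -11)
I(D, q) = 0 (I(D, q) = 0² = 0)
(-18434 + I(s(2), -5)) - 19914 = (-18434 + 0) - 19914 = -18434 - 19914 = -38348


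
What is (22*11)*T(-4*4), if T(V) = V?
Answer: -3872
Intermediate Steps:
(22*11)*T(-4*4) = (22*11)*(-4*4) = 242*(-16) = -3872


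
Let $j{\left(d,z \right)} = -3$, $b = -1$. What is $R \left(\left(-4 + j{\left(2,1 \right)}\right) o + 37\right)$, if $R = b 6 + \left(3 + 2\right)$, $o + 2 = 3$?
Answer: $-30$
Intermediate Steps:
$o = 1$ ($o = -2 + 3 = 1$)
$R = -1$ ($R = \left(-1\right) 6 + \left(3 + 2\right) = -6 + 5 = -1$)
$R \left(\left(-4 + j{\left(2,1 \right)}\right) o + 37\right) = - (\left(-4 - 3\right) 1 + 37) = - (\left(-7\right) 1 + 37) = - (-7 + 37) = \left(-1\right) 30 = -30$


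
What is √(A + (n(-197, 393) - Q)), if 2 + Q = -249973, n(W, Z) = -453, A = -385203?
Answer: 7*I*√2769 ≈ 368.35*I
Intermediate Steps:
Q = -249975 (Q = -2 - 249973 = -249975)
√(A + (n(-197, 393) - Q)) = √(-385203 + (-453 - 1*(-249975))) = √(-385203 + (-453 + 249975)) = √(-385203 + 249522) = √(-135681) = 7*I*√2769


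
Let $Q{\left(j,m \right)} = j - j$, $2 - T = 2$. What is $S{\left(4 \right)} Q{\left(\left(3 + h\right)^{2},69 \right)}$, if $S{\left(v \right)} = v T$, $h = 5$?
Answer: $0$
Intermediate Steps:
$T = 0$ ($T = 2 - 2 = 0$)
$Q{\left(j,m \right)} = 0$
$S{\left(v \right)} = 0$ ($S{\left(v \right)} = v 0 = 0$)
$S{\left(4 \right)} Q{\left(\left(3 + h\right)^{2},69 \right)} = 0 \cdot 0 = 0$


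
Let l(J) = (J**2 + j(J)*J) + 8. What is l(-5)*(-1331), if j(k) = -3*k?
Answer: 55902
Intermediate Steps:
l(J) = 8 - 2*J**2 (l(J) = (J**2 + (-3*J)*J) + 8 = (J**2 - 3*J**2) + 8 = -2*J**2 + 8 = 8 - 2*J**2)
l(-5)*(-1331) = (8 - 2*(-5)**2)*(-1331) = (8 - 2*25)*(-1331) = (8 - 50)*(-1331) = -42*(-1331) = 55902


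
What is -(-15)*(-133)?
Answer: -1995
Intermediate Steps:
-(-15)*(-133) = -1*1995 = -1995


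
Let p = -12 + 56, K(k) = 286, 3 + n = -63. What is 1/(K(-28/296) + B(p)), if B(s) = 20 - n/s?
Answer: 2/615 ≈ 0.0032520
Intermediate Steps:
n = -66 (n = -3 - 63 = -66)
p = 44
B(s) = 20 + 66/s (B(s) = 20 - (-66)/s = 20 + 66/s)
1/(K(-28/296) + B(p)) = 1/(286 + (20 + 66/44)) = 1/(286 + (20 + 66*(1/44))) = 1/(286 + (20 + 3/2)) = 1/(286 + 43/2) = 1/(615/2) = 2/615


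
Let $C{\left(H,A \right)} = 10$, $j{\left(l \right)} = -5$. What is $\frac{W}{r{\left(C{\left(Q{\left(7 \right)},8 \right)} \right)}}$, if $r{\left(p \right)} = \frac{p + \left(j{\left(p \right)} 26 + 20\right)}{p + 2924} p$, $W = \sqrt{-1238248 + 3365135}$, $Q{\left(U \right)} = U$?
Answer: $- \frac{1467 \sqrt{2126887}}{500} \approx -4278.9$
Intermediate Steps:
$W = \sqrt{2126887} \approx 1458.4$
$r{\left(p \right)} = \frac{p \left(-110 + p\right)}{2924 + p}$ ($r{\left(p \right)} = \frac{p + \left(\left(-5\right) 26 + 20\right)}{p + 2924} p = \frac{p + \left(-130 + 20\right)}{2924 + p} p = \frac{p - 110}{2924 + p} p = \frac{-110 + p}{2924 + p} p = \frac{p \left(-110 + p\right)}{2924 + p}$)
$\frac{W}{r{\left(C{\left(Q{\left(7 \right)},8 \right)} \right)}} = \frac{\sqrt{2126887}}{10 \frac{1}{2924 + 10} \left(-110 + 10\right)} = \frac{\sqrt{2126887}}{10 \cdot \frac{1}{2934} \left(-100\right)} = \frac{\sqrt{2126887}}{- \frac{500}{1467}} = \sqrt{2126887} \left(- \frac{1467}{500}\right) = - \frac{1467 \sqrt{2126887}}{500}$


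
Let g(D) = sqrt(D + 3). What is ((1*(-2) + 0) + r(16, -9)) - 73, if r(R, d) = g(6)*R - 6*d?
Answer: 27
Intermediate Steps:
g(D) = sqrt(3 + D)
r(R, d) = -6*d + 3*R (r(R, d) = sqrt(3 + 6)*R - 6*d = sqrt(9)*R - 6*d = 3*R - 6*d = -6*d + 3*R)
((1*(-2) + 0) + r(16, -9)) - 73 = ((1*(-2) + 0) + (-6*(-9) + 3*16)) - 73 = ((-2 + 0) + (54 + 48)) - 73 = (-2 + 102) - 73 = 100 - 73 = 27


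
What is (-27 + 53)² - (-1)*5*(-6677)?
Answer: -32709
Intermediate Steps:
(-27 + 53)² - (-1)*5*(-6677) = 26² - (-1)*(-33385) = 676 - 1*33385 = 676 - 33385 = -32709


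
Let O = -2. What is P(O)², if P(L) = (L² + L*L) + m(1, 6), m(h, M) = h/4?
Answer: 1089/16 ≈ 68.063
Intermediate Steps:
m(h, M) = h/4 (m(h, M) = h*(¼) = h/4)
P(L) = ¼ + 2*L² (P(L) = (L² + L*L) + (¼)*1 = (L² + L²) + ¼ = 2*L² + ¼ = ¼ + 2*L²)
P(O)² = (¼ + 2*(-2)²)² = (¼ + 2*4)² = (¼ + 8)² = (33/4)² = 1089/16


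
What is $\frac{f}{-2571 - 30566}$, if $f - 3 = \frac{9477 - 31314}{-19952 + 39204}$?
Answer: $- \frac{2763}{49073348} \approx -5.6303 \cdot 10^{-5}$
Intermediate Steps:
$f = \frac{35919}{19252}$ ($f = 3 + \frac{9477 - 31314}{-19952 + 39204} = 3 - \frac{21837}{19252} = \frac{35919}{19252} \approx 1.8657$)
$\frac{f}{-2571 - 30566} = \frac{35919}{19252 \left(-2571 - 30566\right)} = \frac{35919}{19252 \left(-33137\right)} = \frac{35919}{19252} \left(- \frac{1}{33137}\right) = - \frac{2763}{49073348}$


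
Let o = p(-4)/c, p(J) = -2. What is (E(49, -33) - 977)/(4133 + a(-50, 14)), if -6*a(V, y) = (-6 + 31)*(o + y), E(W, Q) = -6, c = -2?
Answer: -1966/8141 ≈ -0.24149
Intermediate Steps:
o = 1 (o = -2/(-2) = -2*(-½) = 1)
a(V, y) = -25/6 - 25*y/6 (a(V, y) = -(-6 + 31)*(1 + y)/6 = -25*(1 + y)/6 = -(25 + 25*y)/6 = -25/6 - 25*y/6)
(E(49, -33) - 977)/(4133 + a(-50, 14)) = (-6 - 977)/(4133 + (-25/6 - 25/6*14)) = -983/(4133 + (-25/6 - 175/3)) = -983/(4133 - 125/2) = -983/8141/2 = -983*2/8141 = -1966/8141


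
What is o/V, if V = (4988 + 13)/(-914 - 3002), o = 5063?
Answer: -19826708/5001 ≈ -3964.5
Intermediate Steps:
V = -5001/3916 (V = 5001/(-3916) = 5001*(-1/3916) = -5001/3916 ≈ -1.2771)
o/V = 5063/(-5001/3916) = 5063*(-3916/5001) = -19826708/5001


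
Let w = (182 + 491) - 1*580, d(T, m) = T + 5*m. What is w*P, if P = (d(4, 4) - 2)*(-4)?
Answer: -8184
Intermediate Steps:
w = 93 (w = 673 - 580 = 93)
P = -88 (P = ((4 + 5*4) - 2)*(-4) = ((4 + 20) - 2)*(-4) = (24 - 2)*(-4) = 22*(-4) = -88)
w*P = 93*(-88) = -8184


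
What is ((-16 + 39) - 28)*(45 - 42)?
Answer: -15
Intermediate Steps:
((-16 + 39) - 28)*(45 - 42) = (23 - 28)*3 = -5*3 = -15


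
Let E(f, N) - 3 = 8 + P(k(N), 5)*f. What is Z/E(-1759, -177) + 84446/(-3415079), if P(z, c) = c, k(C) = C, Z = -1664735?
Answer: 5684459765401/29998053936 ≈ 189.49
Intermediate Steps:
E(f, N) = 11 + 5*f (E(f, N) = 3 + (8 + 5*f) = 11 + 5*f)
Z/E(-1759, -177) + 84446/(-3415079) = -1664735/(11 + 5*(-1759)) + 84446/(-3415079) = -1664735/(11 - 8795) + 84446*(-1/3415079) = -1664735/(-8784) - 84446/3415079 = -1664735*(-1/8784) - 84446/3415079 = 1664735/8784 - 84446/3415079 = 5684459765401/29998053936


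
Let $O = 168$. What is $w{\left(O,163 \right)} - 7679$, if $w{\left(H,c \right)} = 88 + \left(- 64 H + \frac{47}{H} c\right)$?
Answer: $- \frac{3073963}{168} \approx -18297.0$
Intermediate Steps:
$w{\left(H,c \right)} = 88 - 64 H + \frac{47 c}{H}$ ($w{\left(H,c \right)} = 88 - \left(64 H - \frac{47 c}{H}\right) = 88 - 64 H + \frac{47 c}{H}$)
$w{\left(O,163 \right)} - 7679 = \left(88 - 10752 + 47 \cdot 163 \cdot \frac{1}{168}\right) - 7679 = \left(88 - 10752 + \frac{7661}{168}\right) - 7679 = - \frac{1783891}{168} - 7679 = - \frac{3073963}{168}$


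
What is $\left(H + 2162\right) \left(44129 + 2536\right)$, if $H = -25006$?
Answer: $-1066015260$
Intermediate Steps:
$\left(H + 2162\right) \left(44129 + 2536\right) = \left(-25006 + 2162\right) \left(44129 + 2536\right) = \left(-22844\right) 46665 = -1066015260$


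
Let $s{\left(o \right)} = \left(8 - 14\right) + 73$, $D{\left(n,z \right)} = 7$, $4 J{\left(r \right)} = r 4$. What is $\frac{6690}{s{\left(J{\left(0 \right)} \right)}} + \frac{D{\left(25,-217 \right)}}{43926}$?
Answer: $\frac{293865409}{2943042} \approx 99.851$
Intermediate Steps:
$J{\left(r \right)} = r$ ($J{\left(r \right)} = \frac{r 4}{4} = \frac{4 r}{4} = r$)
$s{\left(o \right)} = 67$ ($s{\left(o \right)} = -6 + 73 = 67$)
$\frac{6690}{s{\left(J{\left(0 \right)} \right)}} + \frac{D{\left(25,-217 \right)}}{43926} = \frac{6690}{67} + \frac{7}{43926} = \frac{293865409}{2943042}$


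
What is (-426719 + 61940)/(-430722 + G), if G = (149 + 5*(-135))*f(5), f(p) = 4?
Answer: 364779/432826 ≈ 0.84278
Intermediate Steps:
G = -2104 (G = (149 + 5*(-135))*4 = (149 - 675)*4 = -526*4 = -2104)
(-426719 + 61940)/(-430722 + G) = (-426719 + 61940)/(-430722 - 2104) = -364779/(-432826) = -364779*(-1/432826) = 364779/432826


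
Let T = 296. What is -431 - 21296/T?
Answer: -18609/37 ≈ -502.95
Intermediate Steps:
-431 - 21296/T = -431 - 21296/296 = -431 - 484*11/74 = -431 - 2662/37 = -18609/37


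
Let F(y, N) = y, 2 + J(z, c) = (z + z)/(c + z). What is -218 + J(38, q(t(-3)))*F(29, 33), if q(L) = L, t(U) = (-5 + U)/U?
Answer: -13530/61 ≈ -221.80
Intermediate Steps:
t(U) = (-5 + U)/U
J(z, c) = -2 + 2*z/(c + z) (J(z, c) = -2 + (z + z)/(c + z) = -2 + (2*z)/(c + z) = -2 + 2*z/(c + z))
-218 + J(38, q(t(-3)))*F(29, 33) = -218 - 2*(-5 - 3)/(-3)/((-5 - 3)/(-3) + 38)*29 = -218 - 2*(-⅓*(-8))/(-⅓*(-8) + 38)*29 = -218 - 2*8/3/(8/3 + 38)*29 = -218 - 2*8/3/122/3*29 = -218 - 2*8/3*3/122*29 = -218 - 8/61*29 = -218 - 232/61 = -13530/61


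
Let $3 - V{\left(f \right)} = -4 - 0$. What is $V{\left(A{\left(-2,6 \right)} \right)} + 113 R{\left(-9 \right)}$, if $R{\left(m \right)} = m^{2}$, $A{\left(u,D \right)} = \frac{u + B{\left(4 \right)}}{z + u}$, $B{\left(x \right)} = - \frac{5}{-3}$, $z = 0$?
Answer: $9160$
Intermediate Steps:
$B{\left(x \right)} = \frac{5}{3}$ ($B{\left(x \right)} = \left(-5\right) \left(- \frac{1}{3}\right) = \frac{5}{3}$)
$A{\left(u,D \right)} = \frac{\frac{5}{3} + u}{u}$ ($A{\left(u,D \right)} = \frac{u + \frac{5}{3}}{0 + u} = \frac{\frac{5}{3} + u}{u}$)
$V{\left(f \right)} = 7$ ($V{\left(f \right)} = 3 - \left(-4 - 0\right) = 3 - \left(-4 + 0\right) = 3 - -4 = 3 + 4 = 7$)
$V{\left(A{\left(-2,6 \right)} \right)} + 113 R{\left(-9 \right)} = 7 + 113 \left(-9\right)^{2} = 7 + 113 \cdot 81 = 7 + 9153 = 9160$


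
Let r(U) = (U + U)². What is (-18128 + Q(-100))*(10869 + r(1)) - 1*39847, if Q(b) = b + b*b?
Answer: -89502891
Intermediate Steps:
Q(b) = b + b²
r(U) = 4*U² (r(U) = (2*U)² = 4*U²)
(-18128 + Q(-100))*(10869 + r(1)) - 1*39847 = (-18128 - 100*(1 - 100))*(10869 + 4*1²) - 1*39847 = (-18128 - 100*(-99))*(10869 + 4*1) - 39847 = (-18128 + 9900)*(10869 + 4) - 39847 = -8228*10873 - 39847 = -89463044 - 39847 = -89502891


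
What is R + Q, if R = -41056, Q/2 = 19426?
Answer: -2204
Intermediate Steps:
Q = 38852 (Q = 2*19426 = 38852)
R + Q = -41056 + 38852 = -2204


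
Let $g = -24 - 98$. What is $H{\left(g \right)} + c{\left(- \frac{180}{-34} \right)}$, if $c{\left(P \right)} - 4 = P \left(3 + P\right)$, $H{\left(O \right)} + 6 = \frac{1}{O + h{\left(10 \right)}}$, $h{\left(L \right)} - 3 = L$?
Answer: $\frac{1319919}{31501} \approx 41.901$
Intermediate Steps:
$h{\left(L \right)} = 3 + L$
$g = -122$ ($g = -24 - 98 = -122$)
$H{\left(O \right)} = -6 + \frac{1}{13 + O}$ ($H{\left(O \right)} = -6 + \frac{1}{O + \left(3 + 10\right)} = -6 + \frac{1}{O + 13} = -6 + \frac{1}{13 + O}$)
$c{\left(P \right)} = 4 + P \left(3 + P\right)$
$H{\left(g \right)} + c{\left(- \frac{180}{-34} \right)} = \frac{-77 - -732}{13 - 122} + \left(4 + \left(- \frac{180}{-34}\right)^{2} + 3 \left(- \frac{180}{-34}\right)\right) = \frac{-77 + 732}{-109} + \left(4 + \left(\left(-180\right) \left(- \frac{1}{34}\right)\right)^{2} + 3 \left(\left(-180\right) \left(- \frac{1}{34}\right)\right)\right) = \left(- \frac{1}{109}\right) 655 + \left(4 + \left(\frac{90}{17}\right)^{2} + 3 \cdot \frac{90}{17}\right) = - \frac{655}{109} + \left(4 + \frac{8100}{289} + \frac{270}{17}\right) = - \frac{655}{109} + \frac{13846}{289} = \frac{1319919}{31501}$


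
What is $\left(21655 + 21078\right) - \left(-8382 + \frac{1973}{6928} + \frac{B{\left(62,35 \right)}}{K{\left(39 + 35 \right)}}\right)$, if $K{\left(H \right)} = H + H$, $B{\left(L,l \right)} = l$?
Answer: $\frac{13102481019}{256336} \approx 51115.0$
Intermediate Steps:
$K{\left(H \right)} = 2 H$
$\left(21655 + 21078\right) - \left(-8382 + \frac{1973}{6928} + \frac{B{\left(62,35 \right)}}{K{\left(39 + 35 \right)}}\right) = \left(21655 + 21078\right) - \left(-8382 + \frac{1973}{6928} + 35 \frac{1}{2 \left(39 + 35\right)}\right) = 42733 - \left(-8382 + \frac{35}{148} + \frac{1973}{6928}\right) = 42733 + \left(8382 - \left(\frac{35}{148} + \frac{1973}{6928}\right)\right) = 42733 + \left(8382 - \frac{133621}{256336}\right) = 42733 + \frac{2148474731}{256336} = \frac{13102481019}{256336}$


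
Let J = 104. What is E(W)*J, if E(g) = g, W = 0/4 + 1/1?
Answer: 104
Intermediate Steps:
W = 1 (W = 0*(¼) + 1*1 = 0 + 1 = 1)
E(W)*J = 1*104 = 104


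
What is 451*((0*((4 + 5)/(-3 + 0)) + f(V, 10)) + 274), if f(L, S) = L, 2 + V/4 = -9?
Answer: 103730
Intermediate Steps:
V = -44 (V = -8 + 4*(-9) = -8 - 36 = -44)
451*((0*((4 + 5)/(-3 + 0)) + f(V, 10)) + 274) = 451*((0*((4 + 5)/(-3 + 0)) - 44) + 274) = 451*((0*(9/(-3)) - 44) + 274) = 451*((0*(9*(-⅓)) - 44) + 274) = 451*((0*(-3) - 44) + 274) = 451*((0 - 44) + 274) = 451*(-44 + 274) = 451*230 = 103730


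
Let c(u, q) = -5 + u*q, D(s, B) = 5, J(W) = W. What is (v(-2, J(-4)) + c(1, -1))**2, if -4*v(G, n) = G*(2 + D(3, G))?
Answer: 25/4 ≈ 6.2500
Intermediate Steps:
c(u, q) = -5 + q*u
v(G, n) = -7*G/4 (v(G, n) = -G*(2 + 5)/4 = -G*7/4 = -7*G/4)
(v(-2, J(-4)) + c(1, -1))**2 = (-7/4*(-2) + (-5 - 1*1))**2 = (7/2 + (-5 - 1))**2 = (7/2 - 6)**2 = (-5/2)**2 = 25/4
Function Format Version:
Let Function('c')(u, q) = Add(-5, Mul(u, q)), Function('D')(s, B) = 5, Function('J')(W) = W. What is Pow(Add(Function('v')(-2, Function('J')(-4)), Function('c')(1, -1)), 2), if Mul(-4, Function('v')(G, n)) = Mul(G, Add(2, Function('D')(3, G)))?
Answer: Rational(25, 4) ≈ 6.2500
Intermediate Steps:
Function('c')(u, q) = Add(-5, Mul(q, u))
Function('v')(G, n) = Mul(Rational(-7, 4), G) (Function('v')(G, n) = Mul(Rational(-1, 4), Mul(G, Add(2, 5))) = Mul(Rational(-1, 4), Mul(G, 7)) = Mul(Rational(-1, 4), Mul(7, G)) = Mul(Rational(-7, 4), G))
Pow(Add(Function('v')(-2, Function('J')(-4)), Function('c')(1, -1)), 2) = Pow(Add(Mul(Rational(-7, 4), -2), Add(-5, Mul(-1, 1))), 2) = Pow(Add(Rational(7, 2), Add(-5, -1)), 2) = Pow(Add(Rational(7, 2), -6), 2) = Pow(Rational(-5, 2), 2) = Rational(25, 4)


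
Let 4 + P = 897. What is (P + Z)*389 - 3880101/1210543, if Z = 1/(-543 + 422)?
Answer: 50881349887583/146475703 ≈ 3.4737e+5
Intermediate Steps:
P = 893 (P = -4 + 897 = 893)
Z = -1/121 (Z = 1/(-121) = -1/121 ≈ -0.0082645)
(P + Z)*389 - 3880101/1210543 = (893 - 1/121)*389 - 3880101/1210543 = (108052/121)*389 - 3880101/1210543 = 42032228/121 - 1*3880101/1210543 = 42032228/121 - 3880101/1210543 = 50881349887583/146475703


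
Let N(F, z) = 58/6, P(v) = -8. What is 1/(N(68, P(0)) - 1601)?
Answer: -3/4774 ≈ -0.00062840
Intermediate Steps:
N(F, z) = 29/3 (N(F, z) = 58*(⅙) = 29/3)
1/(N(68, P(0)) - 1601) = 1/(29/3 - 1601) = 1/(-4774/3) = -3/4774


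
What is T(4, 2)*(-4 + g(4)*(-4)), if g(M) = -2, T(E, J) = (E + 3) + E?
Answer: 44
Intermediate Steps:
T(E, J) = 3 + 2*E (T(E, J) = (3 + E) + E = 3 + 2*E)
T(4, 2)*(-4 + g(4)*(-4)) = (3 + 2*4)*(-4 - 2*(-4)) = (3 + 8)*(-4 + 8) = 11*4 = 44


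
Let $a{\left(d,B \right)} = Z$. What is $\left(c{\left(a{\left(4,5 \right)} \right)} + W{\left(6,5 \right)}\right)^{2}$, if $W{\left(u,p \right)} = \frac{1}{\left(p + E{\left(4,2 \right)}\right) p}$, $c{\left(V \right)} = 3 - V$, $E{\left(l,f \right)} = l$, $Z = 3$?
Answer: $\frac{1}{2025} \approx 0.00049383$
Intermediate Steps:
$a{\left(d,B \right)} = 3$
$W{\left(u,p \right)} = \frac{1}{p \left(4 + p\right)}$ ($W{\left(u,p \right)} = \frac{1}{\left(p + 4\right) p} = \frac{1}{\left(4 + p\right) p} = \frac{1}{p \left(4 + p\right)}$)
$\left(c{\left(a{\left(4,5 \right)} \right)} + W{\left(6,5 \right)}\right)^{2} = \left(\left(3 - 3\right) + \frac{1}{5 \left(4 + 5\right)}\right)^{2} = \left(\left(3 - 3\right) + \frac{1}{5 \cdot 9}\right)^{2} = \left(0 + \frac{1}{5} \cdot \frac{1}{9}\right)^{2} = \left(0 + \frac{1}{45}\right)^{2} = \left(\frac{1}{45}\right)^{2} = \frac{1}{2025}$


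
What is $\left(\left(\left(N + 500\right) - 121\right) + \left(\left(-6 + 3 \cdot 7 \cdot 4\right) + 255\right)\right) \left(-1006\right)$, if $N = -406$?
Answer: $-307836$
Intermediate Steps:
$\left(\left(\left(N + 500\right) - 121\right) + \left(\left(-6 + 3 \cdot 7 \cdot 4\right) + 255\right)\right) \left(-1006\right) = \left(\left(\left(-406 + 500\right) - 121\right) + \left(\left(-6 + 3 \cdot 7 \cdot 4\right) + 255\right)\right) \left(-1006\right) = \left(\left(94 - 121\right) + \left(\left(-6 + 21 \cdot 4\right) + 255\right)\right) \left(-1006\right) = \left(-27 + \left(\left(-6 + 84\right) + 255\right)\right) \left(-1006\right) = \left(-27 + \left(78 + 255\right)\right) \left(-1006\right) = \left(-27 + 333\right) \left(-1006\right) = 306 \left(-1006\right) = -307836$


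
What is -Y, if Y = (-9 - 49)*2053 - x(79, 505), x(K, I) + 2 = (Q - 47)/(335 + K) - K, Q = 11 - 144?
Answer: 2736829/23 ≈ 1.1899e+5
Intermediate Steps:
Q = -133
x(K, I) = -2 - K - 180/(335 + K) (x(K, I) = -2 + ((-133 - 47)/(335 + K) - K) = -2 + (-180/(335 + K) - K) = -2 + (-K - 180/(335 + K)) = -2 - K - 180/(335 + K))
Y = -2736829/23 (Y = (-9 - 49)*2053 - (-850 - 1*79² - 337*79)/(335 + 79) = -58*2053 - (-850 - 1*6241 - 26623)/414 = -119074 - (-850 - 6241 - 26623)/414 = -119074 - (-33714)/414 = -119074 - 1*(-1873/23) = -119074 + 1873/23 = -2736829/23 ≈ -1.1899e+5)
-Y = -1*(-2736829/23) = 2736829/23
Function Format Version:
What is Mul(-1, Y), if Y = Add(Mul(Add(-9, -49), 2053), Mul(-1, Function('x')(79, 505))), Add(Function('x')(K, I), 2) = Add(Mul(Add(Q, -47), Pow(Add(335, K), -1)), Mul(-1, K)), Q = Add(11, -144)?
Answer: Rational(2736829, 23) ≈ 1.1899e+5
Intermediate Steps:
Q = -133
Function('x')(K, I) = Add(-2, Mul(-1, K), Mul(-180, Pow(Add(335, K), -1))) (Function('x')(K, I) = Add(-2, Add(Mul(Add(-133, -47), Pow(Add(335, K), -1)), Mul(-1, K))) = Add(-2, Add(Mul(-180, Pow(Add(335, K), -1)), Mul(-1, K))) = Add(-2, Add(Mul(-1, K), Mul(-180, Pow(Add(335, K), -1)))) = Add(-2, Mul(-1, K), Mul(-180, Pow(Add(335, K), -1))))
Y = Rational(-2736829, 23) (Y = Add(Mul(Add(-9, -49), 2053), Mul(-1, Mul(Pow(Add(335, 79), -1), Add(-850, Mul(-1, Pow(79, 2)), Mul(-337, 79))))) = Add(Mul(-58, 2053), Mul(-1, Mul(Pow(414, -1), Add(-850, Mul(-1, 6241), -26623)))) = Add(-119074, Mul(-1, Mul(Rational(1, 414), Add(-850, -6241, -26623)))) = Add(-119074, Mul(-1, Mul(Rational(1, 414), -33714))) = Add(-119074, Mul(-1, Rational(-1873, 23))) = Add(-119074, Rational(1873, 23)) = Rational(-2736829, 23) ≈ -1.1899e+5)
Mul(-1, Y) = Mul(-1, Rational(-2736829, 23)) = Rational(2736829, 23)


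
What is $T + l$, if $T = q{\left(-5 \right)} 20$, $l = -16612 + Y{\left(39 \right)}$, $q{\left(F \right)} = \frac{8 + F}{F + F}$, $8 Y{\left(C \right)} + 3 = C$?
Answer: $- \frac{33227}{2} \approx -16614.0$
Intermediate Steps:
$Y{\left(C \right)} = - \frac{3}{8} + \frac{C}{8}$
$q{\left(F \right)} = \frac{8 + F}{2 F}$
$l = - \frac{33215}{2}$ ($l = -16612 + \left(- \frac{3}{8} + \frac{1}{8} \cdot 39\right) = -16612 + \left(- \frac{3}{8} + \frac{39}{8}\right) = -16612 + \frac{9}{2} = - \frac{33215}{2} \approx -16608.0$)
$T = -6$ ($T = \frac{8 - 5}{2 \left(-5\right)} 20 = \frac{1}{2} \left(- \frac{1}{5}\right) 3 \cdot 20 = \left(- \frac{3}{10}\right) 20 = -6$)
$T + l = -6 - \frac{33215}{2} = - \frac{33227}{2}$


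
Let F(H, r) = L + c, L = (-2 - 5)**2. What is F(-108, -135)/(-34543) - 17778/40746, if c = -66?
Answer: -102235462/234581513 ≈ -0.43582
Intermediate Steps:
L = 49 (L = (-7)**2 = 49)
F(H, r) = -17 (F(H, r) = 49 - 66 = -17)
F(-108, -135)/(-34543) - 17778/40746 = -17/(-34543) - 17778/40746 = -17*(-1/34543) - 17778*1/40746 = 17/34543 - 2963/6791 = -102235462/234581513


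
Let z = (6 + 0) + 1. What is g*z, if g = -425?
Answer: -2975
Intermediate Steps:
z = 7 (z = 6 + 1 = 7)
g*z = -425*7 = -2975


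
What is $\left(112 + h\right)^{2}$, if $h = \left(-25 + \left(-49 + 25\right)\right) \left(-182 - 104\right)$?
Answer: $199543876$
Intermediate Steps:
$h = 14014$ ($h = \left(-25 - 24\right) \left(-286\right) = \left(-49\right) \left(-286\right) = 14014$)
$\left(112 + h\right)^{2} = \left(112 + 14014\right)^{2} = 14126^{2} = 199543876$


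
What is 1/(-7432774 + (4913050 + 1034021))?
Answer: -1/1485703 ≈ -6.7308e-7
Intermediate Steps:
1/(-7432774 + (4913050 + 1034021)) = 1/(-7432774 + 5947071) = 1/(-1485703) = -1/1485703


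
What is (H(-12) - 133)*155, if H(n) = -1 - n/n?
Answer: -20925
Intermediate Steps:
H(n) = -2 (H(n) = -1 - 1*1 = -1 - 1 = -2)
(H(-12) - 133)*155 = (-2 - 133)*155 = -135*155 = -20925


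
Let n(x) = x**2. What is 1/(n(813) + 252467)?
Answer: 1/913436 ≈ 1.0948e-6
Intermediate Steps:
1/(n(813) + 252467) = 1/(813**2 + 252467) = 1/(660969 + 252467) = 1/913436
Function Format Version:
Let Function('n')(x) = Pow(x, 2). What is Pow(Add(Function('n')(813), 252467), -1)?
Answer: Rational(1, 913436) ≈ 1.0948e-6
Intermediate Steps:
Pow(Add(Function('n')(813), 252467), -1) = Pow(Add(Pow(813, 2), 252467), -1) = Pow(Add(660969, 252467), -1) = Pow(913436, -1) = Rational(1, 913436)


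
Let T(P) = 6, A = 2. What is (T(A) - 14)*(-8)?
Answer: 64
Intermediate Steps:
(T(A) - 14)*(-8) = (6 - 14)*(-8) = -8*(-8) = 64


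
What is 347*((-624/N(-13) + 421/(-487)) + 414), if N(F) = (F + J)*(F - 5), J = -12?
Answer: 5218577069/36525 ≈ 1.4288e+5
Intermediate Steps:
N(F) = (-12 + F)*(-5 + F) (N(F) = (F - 12)*(F - 5) = (-12 + F)*(-5 + F))
347*((-624/N(-13) + 421/(-487)) + 414) = 347*((-624/(60 + (-13)**2 - 17*(-13)) + 421/(-487)) + 414) = 347*((-624/(60 + 169 + 221) + 421*(-1/487)) + 414) = 347*((-624/450 - 421/487) + 414) = 347*((-624*1/450 - 421/487) + 414) = 347*((-104/75 - 421/487) + 414) = 347*(-82223/36525 + 414) = 347*(15039127/36525) = 5218577069/36525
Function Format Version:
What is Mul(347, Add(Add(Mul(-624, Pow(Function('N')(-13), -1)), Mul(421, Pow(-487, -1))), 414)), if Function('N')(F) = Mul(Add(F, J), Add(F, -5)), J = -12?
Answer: Rational(5218577069, 36525) ≈ 1.4288e+5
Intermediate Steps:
Function('N')(F) = Mul(Add(-12, F), Add(-5, F)) (Function('N')(F) = Mul(Add(F, -12), Add(F, -5)) = Mul(Add(-12, F), Add(-5, F)))
Mul(347, Add(Add(Mul(-624, Pow(Function('N')(-13), -1)), Mul(421, Pow(-487, -1))), 414)) = Mul(347, Add(Add(Mul(-624, Pow(Add(60, Pow(-13, 2), Mul(-17, -13)), -1)), Mul(421, Pow(-487, -1))), 414)) = Mul(347, Add(Add(Mul(-624, Pow(Add(60, 169, 221), -1)), Mul(421, Rational(-1, 487))), 414)) = Mul(347, Add(Add(Mul(-624, Pow(450, -1)), Rational(-421, 487)), 414)) = Mul(347, Add(Add(Mul(-624, Rational(1, 450)), Rational(-421, 487)), 414)) = Mul(347, Add(Add(Rational(-104, 75), Rational(-421, 487)), 414)) = Mul(347, Add(Rational(-82223, 36525), 414)) = Mul(347, Rational(15039127, 36525)) = Rational(5218577069, 36525)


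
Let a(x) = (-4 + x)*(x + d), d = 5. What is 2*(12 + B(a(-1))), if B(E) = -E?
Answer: 64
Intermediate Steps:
a(x) = (-4 + x)*(5 + x) (a(x) = (-4 + x)*(x + 5) = (-4 + x)*(5 + x))
2*(12 + B(a(-1))) = 2*(12 - (-20 - 1 + (-1)²)) = 2*(12 - (-20 - 1 + 1)) = 2*(12 - 1*(-20)) = 2*(12 + 20) = 2*32 = 64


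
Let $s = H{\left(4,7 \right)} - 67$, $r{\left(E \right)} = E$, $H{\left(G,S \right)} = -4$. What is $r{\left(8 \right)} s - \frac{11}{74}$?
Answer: $- \frac{42043}{74} \approx -568.15$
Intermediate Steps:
$s = -71$ ($s = -4 - 67 = -71$)
$r{\left(8 \right)} s - \frac{11}{74} = 8 \left(-71\right) - \frac{11}{74} = -568 - \frac{11}{74} = - \frac{42043}{74}$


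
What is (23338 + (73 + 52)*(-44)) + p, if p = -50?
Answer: 17788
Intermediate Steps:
(23338 + (73 + 52)*(-44)) + p = (23338 + (73 + 52)*(-44)) - 50 = (23338 + 125*(-44)) - 50 = (23338 - 5500) - 50 = 17838 - 50 = 17788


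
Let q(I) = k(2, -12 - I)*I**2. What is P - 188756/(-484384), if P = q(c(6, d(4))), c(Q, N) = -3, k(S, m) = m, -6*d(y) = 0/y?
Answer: -9761587/121096 ≈ -80.610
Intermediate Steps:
d(y) = 0 (d(y) = -0/y = -1/6*0 = 0)
q(I) = I**2*(-12 - I) (q(I) = (-12 - I)*I**2 = I**2*(-12 - I))
P = -81 (P = (-3)**2*(-12 - 1*(-3)) = 9*(-12 + 3) = 9*(-9) = -81)
P - 188756/(-484384) = -81 - 188756/(-484384) = -81 - 188756*(-1/484384) = -81 + 47189/121096 = -9761587/121096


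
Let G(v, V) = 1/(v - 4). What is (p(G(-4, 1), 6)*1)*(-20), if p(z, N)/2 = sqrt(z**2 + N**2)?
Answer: -5*sqrt(2305) ≈ -240.05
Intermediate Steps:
G(v, V) = 1/(-4 + v)
p(z, N) = 2*sqrt(N**2 + z**2) (p(z, N) = 2*sqrt(z**2 + N**2) = 2*sqrt(N**2 + z**2))
(p(G(-4, 1), 6)*1)*(-20) = ((2*sqrt(6**2 + (1/(-4 - 4))**2))*1)*(-20) = ((2*sqrt(36 + (1/(-8))**2))*1)*(-20) = ((2*sqrt(36 + (-1/8)**2))*1)*(-20) = ((2*sqrt(36 + 1/64))*1)*(-20) = ((2*sqrt(2305/64))*1)*(-20) = ((2*(sqrt(2305)/8))*1)*(-20) = ((sqrt(2305)/4)*1)*(-20) = (sqrt(2305)/4)*(-20) = -5*sqrt(2305)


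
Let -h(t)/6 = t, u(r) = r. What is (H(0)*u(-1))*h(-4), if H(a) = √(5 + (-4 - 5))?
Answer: -48*I ≈ -48.0*I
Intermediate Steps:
H(a) = 2*I (H(a) = √(5 - 9) = √(-4) = 2*I)
h(t) = -6*t
(H(0)*u(-1))*h(-4) = ((2*I)*(-1))*(-6*(-4)) = -2*I*24 = -48*I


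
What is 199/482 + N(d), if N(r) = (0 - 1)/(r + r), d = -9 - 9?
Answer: 3823/8676 ≈ 0.44064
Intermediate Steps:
d = -18
N(r) = -1/(2*r)
199/482 + N(d) = 199/482 - ½/(-18) = (1/482)*199 - ½*(-1/18) = 199/482 + 1/36 = 3823/8676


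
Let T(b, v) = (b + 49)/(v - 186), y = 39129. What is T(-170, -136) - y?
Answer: -12599417/322 ≈ -39129.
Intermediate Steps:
T(b, v) = (49 + b)/(-186 + v)
T(-170, -136) - y = (49 - 170)/(-186 - 136) - 1*39129 = -121/(-322) - 39129 = -1/322*(-121) - 39129 = 121/322 - 39129 = -12599417/322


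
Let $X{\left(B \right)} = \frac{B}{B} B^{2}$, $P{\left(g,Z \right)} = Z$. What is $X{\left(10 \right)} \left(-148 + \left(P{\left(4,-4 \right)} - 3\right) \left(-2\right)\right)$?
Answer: $-13400$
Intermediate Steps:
$X{\left(B \right)} = B^{2}$ ($X{\left(B \right)} = 1 B^{2} = B^{2}$)
$X{\left(10 \right)} \left(-148 + \left(P{\left(4,-4 \right)} - 3\right) \left(-2\right)\right) = 10^{2} \left(-148 + \left(-4 - 3\right) \left(-2\right)\right) = 100 \left(-148 - -14\right) = 100 \left(-148 + 14\right) = 100 \left(-134\right) = -13400$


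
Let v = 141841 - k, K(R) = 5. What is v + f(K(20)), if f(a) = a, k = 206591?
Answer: -64745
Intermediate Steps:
v = -64750 (v = 141841 - 1*206591 = 141841 - 206591 = -64750)
v + f(K(20)) = -64750 + 5 = -64745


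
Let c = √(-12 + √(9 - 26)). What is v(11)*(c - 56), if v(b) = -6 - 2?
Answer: 448 - 8*√(-12 + I*√17) ≈ 443.31 - 28.108*I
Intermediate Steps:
v(b) = -8
c = √(-12 + I*√17) (c = √(-12 + √(-17)) = √(-12 + I*√17) ≈ 0.58676 + 3.5134*I)
v(11)*(c - 56) = -8*(√(-12 + I*√17) - 56) = -8*(-56 + √(-12 + I*√17)) = 448 - 8*√(-12 + I*√17)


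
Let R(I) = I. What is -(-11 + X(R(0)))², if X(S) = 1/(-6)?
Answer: -4489/36 ≈ -124.69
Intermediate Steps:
X(S) = -⅙
-(-11 + X(R(0)))² = -(-11 - ⅙)² = -(-67/6)² = -1*4489/36 = -4489/36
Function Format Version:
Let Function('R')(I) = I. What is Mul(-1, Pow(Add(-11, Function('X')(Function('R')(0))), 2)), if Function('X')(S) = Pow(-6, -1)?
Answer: Rational(-4489, 36) ≈ -124.69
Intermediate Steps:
Function('X')(S) = Rational(-1, 6)
Mul(-1, Pow(Add(-11, Function('X')(Function('R')(0))), 2)) = Mul(-1, Pow(Add(-11, Rational(-1, 6)), 2)) = Mul(-1, Pow(Rational(-67, 6), 2)) = Mul(-1, Rational(4489, 36)) = Rational(-4489, 36)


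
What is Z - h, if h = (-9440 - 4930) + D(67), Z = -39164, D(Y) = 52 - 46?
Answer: -24800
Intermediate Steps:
D(Y) = 6
h = -14364 (h = (-9440 - 4930) + 6 = -14370 + 6 = -14364)
Z - h = -39164 - 1*(-14364) = -39164 + 14364 = -24800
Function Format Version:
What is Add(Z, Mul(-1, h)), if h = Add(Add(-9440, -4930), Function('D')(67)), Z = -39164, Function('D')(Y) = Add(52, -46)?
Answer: -24800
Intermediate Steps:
Function('D')(Y) = 6
h = -14364 (h = Add(Add(-9440, -4930), 6) = Add(-14370, 6) = -14364)
Add(Z, Mul(-1, h)) = Add(-39164, Mul(-1, -14364)) = Add(-39164, 14364) = -24800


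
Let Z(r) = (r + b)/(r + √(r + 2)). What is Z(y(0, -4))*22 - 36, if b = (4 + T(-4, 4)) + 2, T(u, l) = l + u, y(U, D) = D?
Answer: -412/9 - 22*I*√2/9 ≈ -45.778 - 3.457*I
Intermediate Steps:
b = 6 (b = (4 + (4 - 4)) + 2 = (4 + 0) + 2 = 4 + 2 = 6)
Z(r) = (6 + r)/(r + √(2 + r)) (Z(r) = (r + 6)/(r + √(r + 2)) = (6 + r)/(r + √(2 + r)))
Z(y(0, -4))*22 - 36 = ((6 - 4)/(-4 + √(2 - 4)))*22 - 36 = (2/(-4 + √(-2)))*22 - 36 = (2/(-4 + I*√2))*22 - 36 = 44/(-4 + I*√2) - 36 = -36 + 44/(-4 + I*√2)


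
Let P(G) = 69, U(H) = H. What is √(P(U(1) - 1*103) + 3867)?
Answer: 4*√246 ≈ 62.738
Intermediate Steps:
√(P(U(1) - 1*103) + 3867) = √(69 + 3867) = √3936 = 4*√246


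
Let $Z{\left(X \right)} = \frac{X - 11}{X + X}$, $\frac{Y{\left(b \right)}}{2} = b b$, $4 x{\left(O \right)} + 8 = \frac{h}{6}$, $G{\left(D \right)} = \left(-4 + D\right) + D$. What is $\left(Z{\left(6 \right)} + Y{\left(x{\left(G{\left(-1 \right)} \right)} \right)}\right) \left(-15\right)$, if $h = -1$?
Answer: $- \frac{11405}{96} \approx -118.8$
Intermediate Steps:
$G{\left(D \right)} = -4 + 2 D$
$x{\left(O \right)} = - \frac{49}{24}$ ($x{\left(O \right)} = -2 + \frac{\left(-1\right) \frac{1}{6}}{4} = -2 + \frac{1}{4} \left(- \frac{1}{6}\right) = -2 - \frac{1}{24} = - \frac{49}{24}$)
$Y{\left(b \right)} = 2 b^{2}$ ($Y{\left(b \right)} = 2 b b = 2 b^{2}$)
$Z{\left(X \right)} = \frac{-11 + X}{2 X}$
$\left(Z{\left(6 \right)} + Y{\left(x{\left(G{\left(-1 \right)} \right)} \right)}\right) \left(-15\right) = \left(\frac{-11 + 6}{2 \cdot 6} + 2 \left(- \frac{49}{24}\right)^{2}\right) \left(-15\right) = \left(\frac{1}{2} \cdot \frac{1}{6} \left(-5\right) + 2 \cdot \frac{2401}{576}\right) \left(-15\right) = \left(- \frac{5}{12} + \frac{2401}{288}\right) \left(-15\right) = \frac{2281}{288} \left(-15\right) = - \frac{11405}{96}$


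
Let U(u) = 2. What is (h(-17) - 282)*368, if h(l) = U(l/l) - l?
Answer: -96784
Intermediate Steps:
h(l) = 2 - l
(h(-17) - 282)*368 = ((2 - 1*(-17)) - 282)*368 = ((2 + 17) - 282)*368 = (19 - 282)*368 = -263*368 = -96784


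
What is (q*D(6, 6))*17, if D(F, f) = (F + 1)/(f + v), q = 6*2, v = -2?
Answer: 357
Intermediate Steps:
q = 12
D(F, f) = (1 + F)/(-2 + f) (D(F, f) = (F + 1)/(f - 2) = (1 + F)/(-2 + f))
(q*D(6, 6))*17 = (12*((1 + 6)/(-2 + 6)))*17 = (12*(7/4))*17 = 21*17 = 357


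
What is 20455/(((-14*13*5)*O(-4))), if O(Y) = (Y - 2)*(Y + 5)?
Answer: 4091/1092 ≈ 3.7463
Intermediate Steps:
O(Y) = (-2 + Y)*(5 + Y)
20455/(((-14*13*5)*O(-4))) = 20455/(((-14*13*5)*(-10 + (-4)² + 3*(-4)))) = 20455/(((-182*5)*(-10 + 16 - 12))) = 20455/((-910*(-6))) = 20455/5460 = 20455*(1/5460) = 4091/1092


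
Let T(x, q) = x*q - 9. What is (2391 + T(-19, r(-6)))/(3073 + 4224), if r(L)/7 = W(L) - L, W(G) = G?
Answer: 2382/7297 ≈ 0.32644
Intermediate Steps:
r(L) = 0 (r(L) = 7*(L - L) = 7*0 = 0)
T(x, q) = -9 + q*x (T(x, q) = q*x - 9 = -9 + q*x)
(2391 + T(-19, r(-6)))/(3073 + 4224) = (2391 + (-9 + 0*(-19)))/(3073 + 4224) = (2391 + (-9 + 0))/7297 = (2391 - 9)*(1/7297) = 2382*(1/7297) = 2382/7297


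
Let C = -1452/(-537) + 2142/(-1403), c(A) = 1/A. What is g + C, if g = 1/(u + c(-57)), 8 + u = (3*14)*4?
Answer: 2710201255/2290118303 ≈ 1.1834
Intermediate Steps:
u = 160 (u = -8 + (3*14)*4 = -8 + 42*4 = -8 + 168 = 160)
g = 57/9119 (g = 1/(160 + 1/(-57)) = 1/(160 - 1/57) = 1/(9119/57) = 57/9119 ≈ 0.0062507)
C = 295634/251137 (C = -1452*(-1/537) + 2142*(-1/1403) = 484/179 - 2142/1403 = 295634/251137 ≈ 1.1772)
g + C = 57/9119 + 295634/251137 = 2710201255/2290118303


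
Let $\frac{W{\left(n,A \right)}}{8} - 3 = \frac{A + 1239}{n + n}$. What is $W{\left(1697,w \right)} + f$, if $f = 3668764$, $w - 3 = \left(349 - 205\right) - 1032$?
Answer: $\frac{6225934652}{1697} \approx 3.6688 \cdot 10^{6}$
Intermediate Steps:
$w = -885$ ($w = 3 + \left(\left(349 - 205\right) - 1032\right) = 3 + \left(144 - 1032\right) = 3 - 888 = -885$)
$W{\left(n,A \right)} = 24 + \frac{4 \left(1239 + A\right)}{n}$ ($W{\left(n,A \right)} = 24 + 8 \frac{A + 1239}{n + n} = 24 + 8 \frac{1239 + A}{2 n} = 24 + \frac{4 \left(1239 + A\right)}{n}$)
$W{\left(1697,w \right)} + f = \frac{4 \left(1239 - 885 + 6 \cdot 1697\right)}{1697} + 3668764 = 4 \cdot \frac{1}{1697} \left(1239 - 885 + 10182\right) + 3668764 = 4 \cdot \frac{1}{1697} \cdot 10536 + 3668764 = \frac{42144}{1697} + 3668764 = \frac{6225934652}{1697}$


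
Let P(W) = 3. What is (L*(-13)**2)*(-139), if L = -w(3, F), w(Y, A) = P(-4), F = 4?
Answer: 70473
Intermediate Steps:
w(Y, A) = 3
L = -3 (L = -1*3 = -3)
(L*(-13)**2)*(-139) = -3*(-13)**2*(-139) = -3*169*(-139) = -507*(-139) = 70473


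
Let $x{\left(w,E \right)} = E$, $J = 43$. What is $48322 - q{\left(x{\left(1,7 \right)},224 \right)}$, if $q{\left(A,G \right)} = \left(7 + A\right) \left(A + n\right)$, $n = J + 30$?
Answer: $47202$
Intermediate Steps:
$n = 73$ ($n = 43 + 30 = 73$)
$q{\left(A,G \right)} = \left(7 + A\right) \left(73 + A\right)$ ($q{\left(A,G \right)} = \left(7 + A\right) \left(A + 73\right) = \left(7 + A\right) \left(73 + A\right)$)
$48322 - q{\left(x{\left(1,7 \right)},224 \right)} = 48322 - \left(511 + 7^{2} + 80 \cdot 7\right) = 48322 - \left(511 + 49 + 560\right) = 48322 - 1120 = 47202$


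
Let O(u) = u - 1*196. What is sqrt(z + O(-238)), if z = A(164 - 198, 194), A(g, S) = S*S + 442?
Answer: 2*sqrt(9411) ≈ 194.02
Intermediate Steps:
A(g, S) = 442 + S**2 (A(g, S) = S**2 + 442 = 442 + S**2)
O(u) = -196 + u (O(u) = u - 196 = -196 + u)
z = 38078 (z = 442 + 194**2 = 442 + 37636 = 38078)
sqrt(z + O(-238)) = sqrt(38078 + (-196 - 238)) = sqrt(38078 - 434) = sqrt(37644) = 2*sqrt(9411)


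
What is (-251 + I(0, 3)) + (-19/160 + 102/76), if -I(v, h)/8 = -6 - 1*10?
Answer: -370201/3040 ≈ -121.78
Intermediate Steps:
I(v, h) = 128 (I(v, h) = -8*(-6 - 1*10) = -8*(-6 - 10) = -8*(-16) = 128)
(-251 + I(0, 3)) + (-19/160 + 102/76) = (-251 + 128) + (-19/160 + 102/76) = -123 + (-19*1/160 + 102*(1/76)) = -123 + (-19/160 + 51/38) = -123 + 3719/3040 = -370201/3040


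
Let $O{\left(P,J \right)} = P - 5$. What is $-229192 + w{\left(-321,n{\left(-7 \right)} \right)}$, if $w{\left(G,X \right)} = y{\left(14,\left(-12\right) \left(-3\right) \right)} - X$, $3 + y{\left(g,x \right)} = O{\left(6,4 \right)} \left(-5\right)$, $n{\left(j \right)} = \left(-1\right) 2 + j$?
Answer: $-229191$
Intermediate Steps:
$O{\left(P,J \right)} = -5 + P$ ($O{\left(P,J \right)} = P - 5 = -5 + P$)
$n{\left(j \right)} = -2 + j$
$y{\left(g,x \right)} = -8$ ($y{\left(g,x \right)} = -3 + \left(-5 + 6\right) \left(-5\right) = -3 + 1 \left(-5\right) = -3 - 5 = -8$)
$w{\left(G,X \right)} = -8 - X$
$-229192 + w{\left(-321,n{\left(-7 \right)} \right)} = -229192 - -1 = -229192 + \left(-8 + 9\right) = -229192 + 1 = -229191$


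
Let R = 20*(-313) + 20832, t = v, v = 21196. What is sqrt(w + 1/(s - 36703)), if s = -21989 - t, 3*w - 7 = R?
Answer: sqrt(17445848804871)/59916 ≈ 69.711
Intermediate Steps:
t = 21196
R = 14572 (R = -6260 + 20832 = 14572)
w = 14579/3 (w = 7/3 + (1/3)*14572 = 7/3 + 14572/3 = 14579/3 ≈ 4859.7)
s = -43185 (s = -21989 - 1*21196 = -21989 - 21196 = -43185)
sqrt(w + 1/(s - 36703)) = sqrt(14579/3 + 1/(-43185 - 36703)) = sqrt(14579/3 + 1/(-79888)) = sqrt(14579/3 - 1/79888) = sqrt(1164687149/239664) = sqrt(17445848804871)/59916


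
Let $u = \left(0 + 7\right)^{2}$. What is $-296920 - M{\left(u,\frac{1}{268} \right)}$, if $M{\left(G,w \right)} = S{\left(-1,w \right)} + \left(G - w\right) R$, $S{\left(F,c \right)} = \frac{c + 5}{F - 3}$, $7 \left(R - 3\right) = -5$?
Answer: $- \frac{2228918677}{7504} \approx -2.9703 \cdot 10^{5}$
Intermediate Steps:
$R = \frac{16}{7}$ ($R = 3 + \frac{1}{7} \left(-5\right) = 3 - \frac{5}{7} = \frac{16}{7} \approx 2.2857$)
$u = 49$ ($u = 7^{2} = 49$)
$S{\left(F,c \right)} = \frac{5 + c}{-3 + F}$
$M{\left(G,w \right)} = - \frac{5}{4} - \frac{71 w}{28} + \frac{16 G}{7}$ ($M{\left(G,w \right)} = \frac{5 + w}{-3 - 1} + \left(G - w\right) \frac{16}{7} = \frac{5 + w}{-4} + \left(- \frac{16 w}{7} + \frac{16 G}{7}\right) = - \frac{5 + w}{4} + \left(- \frac{16 w}{7} + \frac{16 G}{7}\right) = \left(- \frac{5}{4} - \frac{w}{4}\right) + \left(- \frac{16 w}{7} + \frac{16 G}{7}\right) = - \frac{5}{4} - \frac{71 w}{28} + \frac{16 G}{7}$)
$-296920 - M{\left(u,\frac{1}{268} \right)} = -296920 - \left(- \frac{5}{4} - \frac{71}{28 \cdot 268} + \frac{16}{7} \cdot 49\right) = -296920 - \left(- \frac{5}{4} - \frac{71}{7504} + 112\right) = -296920 - \frac{830997}{7504} = - \frac{2228918677}{7504}$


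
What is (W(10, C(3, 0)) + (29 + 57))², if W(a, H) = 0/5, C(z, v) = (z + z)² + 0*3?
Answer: 7396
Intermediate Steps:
C(z, v) = 4*z² (C(z, v) = (2*z)² + 0 = 4*z² + 0 = 4*z²)
W(a, H) = 0 (W(a, H) = 0*(⅕) = 0)
(W(10, C(3, 0)) + (29 + 57))² = (0 + (29 + 57))² = (0 + 86)² = 86² = 7396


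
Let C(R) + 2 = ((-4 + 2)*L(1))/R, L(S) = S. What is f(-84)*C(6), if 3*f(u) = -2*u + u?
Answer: -196/3 ≈ -65.333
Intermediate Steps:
C(R) = -2 - 2/R (C(R) = -2 + ((-4 + 2)*1)/R = -2 + (-2*1)/R = -2 - 2/R)
f(u) = -u/3 (f(u) = (-2*u + u)/3 = (-u)/3 = -u/3)
f(-84)*C(6) = (-1/3*(-84))*(-2 - 2/6) = 28*(-2 - 2*1/6) = 28*(-2 - 1/3) = 28*(-7/3) = -196/3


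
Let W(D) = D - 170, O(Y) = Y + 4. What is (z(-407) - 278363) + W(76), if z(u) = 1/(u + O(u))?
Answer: -225550171/810 ≈ -2.7846e+5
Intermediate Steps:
O(Y) = 4 + Y
W(D) = -170 + D
z(u) = 1/(4 + 2*u) (z(u) = 1/(u + (4 + u)) = 1/(4 + 2*u))
(z(-407) - 278363) + W(76) = (1/(2*(2 - 407)) - 278363) + (-170 + 76) = ((½)/(-405) - 278363) - 94 = ((½)*(-1/405) - 278363) - 94 = (-1/810 - 278363) - 94 = -225474031/810 - 94 = -225550171/810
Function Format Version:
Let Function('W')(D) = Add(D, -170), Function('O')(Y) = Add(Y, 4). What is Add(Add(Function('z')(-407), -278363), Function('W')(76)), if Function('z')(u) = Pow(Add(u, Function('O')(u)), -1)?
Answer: Rational(-225550171, 810) ≈ -2.7846e+5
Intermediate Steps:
Function('O')(Y) = Add(4, Y)
Function('W')(D) = Add(-170, D)
Function('z')(u) = Pow(Add(4, Mul(2, u)), -1) (Function('z')(u) = Pow(Add(u, Add(4, u)), -1) = Pow(Add(4, Mul(2, u)), -1))
Add(Add(Function('z')(-407), -278363), Function('W')(76)) = Add(Add(Mul(Rational(1, 2), Pow(Add(2, -407), -1)), -278363), Add(-170, 76)) = Add(Add(Mul(Rational(1, 2), Pow(-405, -1)), -278363), -94) = Add(Add(Mul(Rational(1, 2), Rational(-1, 405)), -278363), -94) = Add(Add(Rational(-1, 810), -278363), -94) = Add(Rational(-225474031, 810), -94) = Rational(-225550171, 810)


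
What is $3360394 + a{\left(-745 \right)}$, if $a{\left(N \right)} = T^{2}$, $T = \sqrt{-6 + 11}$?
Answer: $3360399$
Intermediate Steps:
$T = \sqrt{5} \approx 2.2361$
$a{\left(N \right)} = 5$ ($a{\left(N \right)} = \left(\sqrt{5}\right)^{2} = 5$)
$3360394 + a{\left(-745 \right)} = 3360394 + 5 = 3360399$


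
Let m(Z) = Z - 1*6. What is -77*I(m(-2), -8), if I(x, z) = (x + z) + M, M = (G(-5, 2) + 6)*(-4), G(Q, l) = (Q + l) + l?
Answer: 2772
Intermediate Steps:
m(Z) = -6 + Z (m(Z) = Z - 6 = -6 + Z)
G(Q, l) = Q + 2*l
M = -20 (M = ((-5 + 2*2) + 6)*(-4) = ((-5 + 4) + 6)*(-4) = (-1 + 6)*(-4) = 5*(-4) = -20)
I(x, z) = -20 + x + z (I(x, z) = (x + z) - 20 = -20 + x + z)
-77*I(m(-2), -8) = -77*(-20 + (-6 - 2) - 8) = -77*(-20 - 8 - 8) = -77*(-36) = 2772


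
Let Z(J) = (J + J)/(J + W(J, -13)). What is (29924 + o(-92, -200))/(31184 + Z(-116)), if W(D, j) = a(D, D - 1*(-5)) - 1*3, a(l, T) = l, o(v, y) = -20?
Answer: 292810/305353 ≈ 0.95892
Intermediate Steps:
W(D, j) = -3 + D (W(D, j) = D - 1*3 = D - 3 = -3 + D)
Z(J) = 2*J/(-3 + 2*J) (Z(J) = (J + J)/(J + (-3 + J)) = (2*J)/(-3 + 2*J) = 2*J/(-3 + 2*J))
(29924 + o(-92, -200))/(31184 + Z(-116)) = (29924 - 20)/(31184 + 2*(-116)/(-3 + 2*(-116))) = 29904/(31184 + 2*(-116)/(-3 - 232)) = 29904/(31184 + 2*(-116)/(-235)) = 29904/(31184 + 2*(-116)*(-1/235)) = 29904/(31184 + 232/235) = 29904/(7328472/235) = 29904*(235/7328472) = 292810/305353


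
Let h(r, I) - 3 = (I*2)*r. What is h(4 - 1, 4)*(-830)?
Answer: -22410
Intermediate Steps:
h(r, I) = 3 + 2*I*r (h(r, I) = 3 + (I*2)*r = 3 + (2*I)*r = 3 + 2*I*r)
h(4 - 1, 4)*(-830) = (3 + 2*4*(4 - 1))*(-830) = (3 + 2*4*3)*(-830) = (3 + 24)*(-830) = 27*(-830) = -22410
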